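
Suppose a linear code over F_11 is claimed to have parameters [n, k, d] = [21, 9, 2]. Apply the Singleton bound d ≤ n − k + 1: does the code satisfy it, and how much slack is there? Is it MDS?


Singleton RHS = n − k + 1 = 13, slack = 11, bound satisfied, not MDS.

Singleton bound: d ≤ n − k + 1.
Here n = 21, k = 9, so n − k + 1 = 13.
Given d = 2, check d ≤ 13: YES.
Slack = (n − k + 1) − d = 11.
The code is NOT MDS (slack = 11 > 0).
Description: the claimed parameters are [21, 9, 2]_11; such a code would be non-MDS.


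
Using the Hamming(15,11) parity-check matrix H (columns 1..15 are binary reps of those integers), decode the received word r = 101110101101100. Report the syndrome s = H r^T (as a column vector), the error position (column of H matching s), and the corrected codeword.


s = (0, 1, 1, 0)^T, error position = 6, corrected codeword c = 101111101101100

Compute s = H r^T mod 2 one row at a time:
  s_1 = 0 + 1 + 1 + 0 + 1 + 1 + 0 + 0 = 4 ≡ 0 (mod 2).
  s_2 = 1 + 1 + 0 + 1 + 1 + 1 + 0 + 0 = 5 ≡ 1 (mod 2).
  s_3 = 0 + 1 + 0 + 1 + 1 + 0 + 0 + 0 = 3 ≡ 1 (mod 2).
  s_4 = 1 + 1 + 1 + 1 + 1 + 0 + 1 + 0 = 6 ≡ 0 (mod 2).
s = (0, 1, 1, 0)^T — this equals column 6 of H (binary 0110), so error is at position 6.
Correct: flip bit 6 of r = 101110101101100 to get c = 101111101101100.


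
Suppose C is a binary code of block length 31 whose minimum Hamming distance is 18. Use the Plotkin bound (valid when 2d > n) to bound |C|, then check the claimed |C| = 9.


Plotkin bound M ≤ 6; given |C| = 9 > bound (violated).

Check applicability: 2d = 36, n = 31.
2d − n = 5 > 0, so Plotkin applies.
Compute d/(2d−n) = 18/5 ≈ 3.6000.
⌊d/(2d−n)⌋ = 3.
Plotkin bound: M ≤ 2·3 = 6.
Given |C| = 9, check: VIOLATED.
This |C| is above the Plotkin bound, so no binary code with n = 31, d = 18 and 9 codewords exists.


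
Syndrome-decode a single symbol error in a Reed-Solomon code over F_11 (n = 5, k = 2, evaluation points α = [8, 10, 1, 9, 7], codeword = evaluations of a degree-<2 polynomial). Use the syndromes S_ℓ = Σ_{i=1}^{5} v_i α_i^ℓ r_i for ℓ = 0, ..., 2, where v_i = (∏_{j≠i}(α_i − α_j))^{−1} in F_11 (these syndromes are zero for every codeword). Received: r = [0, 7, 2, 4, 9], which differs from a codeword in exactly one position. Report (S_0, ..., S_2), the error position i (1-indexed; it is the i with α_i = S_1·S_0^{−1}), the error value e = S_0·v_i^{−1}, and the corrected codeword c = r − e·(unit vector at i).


S = (7, 1, 8), error at position 1, error magnitude e = 10, c = [1, 7, 2, 4, 9].

Step 1: column multipliers v_i = (∏_{j≠i}(α_i − α_j))^{−1} mod 11.
  i = 1 (α = 8): (8−10)(8−1)(8−9)(8−7) = (−2)·7·(−1)·1 = 14 ≡ 3, so v_1 = 3^{−1} = 4 (mod 11).
  i = 2 (α = 10): (10−8)(10−1)(10−9)(10−7) = 2·9·1·3 = 54 ≡ 10, so v_2 = 10^{−1} = 10 (mod 11).
  i = 3 (α = 1): (1−8)(1−10)(1−9)(1−7) = (−7)·(−9)·(−8)·(−6) = 3024 ≡ 10, so v_3 = 10^{−1} = 10 (mod 11).
  i = 4 (α = 9): (9−8)(9−10)(9−1)(9−7) = 1·(−1)·8·2 = −16 ≡ 6, so v_4 = 6^{−1} = 2 (mod 11).
  i = 5 (α = 7): (7−8)(7−10)(7−1)(7−9) = (−1)·(−3)·6·(−2) = −36 ≡ 8, so v_5 = 8^{−1} = 7 (mod 11).
  v = [4, 10, 10, 2, 7].
Step 2: syndromes of r = [0, 7, 2, 4, 9] (all sums mod 11).
  S_0 = Σ v_i r_i = 4·0 + 10·7 + 10·2 + 2·4 + 7·9 = 161 ≡ 7.
  S_1 = Σ v_i α_i r_i = 4·8·0 + 10·10·7 + 10·1·2 + 2·9·4 + 7·7·9 = 1233 ≡ 1.
  α_i^2 mod 11 = [9, 1, 1, 4, 5].
  S_2 = Σ v_i α_i^2 r_i = 4·9·0 + 10·1·7 + 10·1·2 + 2·4·4 + 7·5·9 = 437 ≡ 8.
  S = (7, 1, 8) ≠ 0, so r is not a codeword (an error is present).
Step 3: locate the error. For a single error e at position i, S_ℓ = v_i·e·α_i^ℓ, so α_err = S_1/S_0.
  S_0^{−1} = 7^{−1} = 8 (mod 11), so α_err = 1·8 = 8 ≡ 8 = α_1. Error position i = 1.
  Consistency check: S_2/S_1 = 8·1 = 8 ≡ 8 = α_err ✓ (single-error assumption holds).
Step 4: error magnitude e = S_0/v_1 = S_0·∏_{j≠1}(α_1 − α_j) = 7·3 = 21 ≡ 10 (mod 11).
Step 5: correct position 1: c_1 = r_1 − e = 0 − 10 ≡ 1 (mod 11). Hence c = [1, 7, 2, 4, 9].
  Check: interpolating c through the α_i gives m(x) = 10 + 3·x (degree < 2) with m(α_i) = c_i for every i, so c is indeed a codeword.


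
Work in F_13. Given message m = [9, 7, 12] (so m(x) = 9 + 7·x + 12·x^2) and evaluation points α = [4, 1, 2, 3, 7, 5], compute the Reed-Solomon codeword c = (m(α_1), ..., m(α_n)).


c = [8, 2, 6, 8, 9, 6]

Message polynomial: m(x) = 9 + 7·x + 12·x^2 (mod 13).
For each evaluation point α_i, compute m(α_i) mod 13:
  α_1 = 4: Horner steps 12 → 3 → 8, so m(4) = 8.
  α_2 = 1: Horner steps 12 → 6 → 2, so m(1) = 2.
  α_3 = 2: Horner steps 12 → 5 → 6, so m(2) = 6.
  α_4 = 3: Horner steps 12 → 4 → 8, so m(3) = 8.
  α_5 = 7: Horner steps 12 → 0 → 9, so m(7) = 9.
  α_6 = 5: Horner steps 12 → 2 → 6, so m(5) = 6.
Codeword c = [8, 2, 6, 8, 9, 6] ∈ F_13^6.


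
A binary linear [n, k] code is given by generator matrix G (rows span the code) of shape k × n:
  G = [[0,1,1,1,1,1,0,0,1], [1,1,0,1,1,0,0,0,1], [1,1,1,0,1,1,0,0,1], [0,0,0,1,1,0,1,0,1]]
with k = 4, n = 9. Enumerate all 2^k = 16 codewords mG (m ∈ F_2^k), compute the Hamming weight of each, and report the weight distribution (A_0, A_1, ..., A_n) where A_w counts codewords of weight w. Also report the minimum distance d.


Weight distribution: A_0 = 1, A_2 = 1, A_3 = 5, A_4 = 3, A_5 = 2, A_6 = 3, A_7 = 1. Minimum distance d = 2.

Enumerate all 2^4 = 16 messages m ∈ F_2^4.
For each, compute codeword c = mG in F_2^9, then tally its weight.
  m = 0000 → c = 000000000, weight = 0.
  m = 1000 → c = 011111001, weight = 6.
  m = 0100 → c = 110110001, weight = 5.
  m = 1100 → c = 101001000, weight = 3.
  m = 0010 → c = 111011001, weight = 6.
  m = 1010 → c = 100100000, weight = 2.
  m = 0110 → c = 001101000, weight = 3.
  m = 1110 → c = 010010001, weight = 3.
  m = 0001 → c = 000110101, weight = 4.
  m = 1001 → c = 011001100, weight = 4.
  m = 0101 → c = 110000100, weight = 3.
  m = 1101 → c = 101111101, weight = 7.
  m = 0011 → c = 111101100, weight = 6.
  m = 1011 → c = 100010101, weight = 4.
  m = 0111 → c = 001011101, weight = 5.
  m = 1111 → c = 010100100, weight = 3.
Tally weights:
  weight 0: 1 codewords.
  weight 2: 1 codewords.
  weight 3: 5 codewords.
  weight 4: 3 codewords.
  weight 5: 2 codewords.
  weight 6: 3 codewords.
  weight 7: 1 codewords.
Minimum distance d = smallest w > 0 with A_w > 0 = 2.
Sanity: Σ A_w = 16 = 2^4 = 16 ✓.


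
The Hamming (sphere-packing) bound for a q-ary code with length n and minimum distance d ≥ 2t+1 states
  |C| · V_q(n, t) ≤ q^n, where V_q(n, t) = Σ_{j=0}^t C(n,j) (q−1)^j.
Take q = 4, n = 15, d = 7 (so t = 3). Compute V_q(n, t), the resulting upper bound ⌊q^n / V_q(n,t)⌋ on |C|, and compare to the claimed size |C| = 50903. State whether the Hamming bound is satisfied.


V_q(n, t) = 13276, q^n = 1073741824, Hamming bound = 80878, |C| = 50903 ≤ bound (satisfied).

Step 1: Compute V_q(n, t) = Σ_{j=0}^3 C(n, j) (q−1)^j.
  j = 0: C(15,0)·(3)^0 = 1·1 = 1.
  j = 1: C(15,1)·(3)^1 = 15·3 = 45.
  j = 2: C(15,2)·(3)^2 = 105·9 = 945.
  j = 3: C(15,3)·(3)^3 = 455·27 = 12285.
  V_q(n, t) = 1 + 45 + 945 + 12285 = 13276.
Step 2: q^n = 4^15 = 1073741824.
Step 3: Hamming bound ⌊q^n / V_q(n,t)⌋ = ⌊1073741824/13276⌋ = 80878.
Step 4: Compare |C| = 50903 to 80878: satisfied.
The claimed |C| lies below the Hamming bound.


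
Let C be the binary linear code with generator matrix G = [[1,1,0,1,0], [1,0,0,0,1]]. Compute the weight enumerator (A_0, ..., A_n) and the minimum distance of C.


Weight distribution: A_0 = 1, A_2 = 1, A_3 = 2. Minimum distance d = 2.

Enumerate all 2^2 = 4 messages m ∈ F_2^2.
For each, compute codeword c = mG in F_2^5, then tally its weight.
  m = 00 → c = 00000, weight = 0.
  m = 10 → c = 11010, weight = 3.
  m = 01 → c = 10001, weight = 2.
  m = 11 → c = 01011, weight = 3.
Tally weights:
  weight 0: 1 codewords.
  weight 2: 1 codewords.
  weight 3: 2 codewords.
Minimum distance d = smallest w > 0 with A_w > 0 = 2.
Sanity: Σ A_w = 4 = 2^2 = 4 ✓.


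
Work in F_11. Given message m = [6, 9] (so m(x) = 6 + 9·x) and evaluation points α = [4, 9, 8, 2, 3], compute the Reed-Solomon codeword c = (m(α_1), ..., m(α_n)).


c = [9, 10, 1, 2, 0]

Message polynomial: m(x) = 6 + 9·x (mod 11).
For each evaluation point α_i, compute m(α_i) mod 11:
  α_1 = 4: Horner steps 9 → 9, so m(4) = 9.
  α_2 = 9: Horner steps 9 → 10, so m(9) = 10.
  α_3 = 8: Horner steps 9 → 1, so m(8) = 1.
  α_4 = 2: Horner steps 9 → 2, so m(2) = 2.
  α_5 = 3: Horner steps 9 → 0, so m(3) = 0.
Codeword c = [9, 10, 1, 2, 0] ∈ F_11^5.


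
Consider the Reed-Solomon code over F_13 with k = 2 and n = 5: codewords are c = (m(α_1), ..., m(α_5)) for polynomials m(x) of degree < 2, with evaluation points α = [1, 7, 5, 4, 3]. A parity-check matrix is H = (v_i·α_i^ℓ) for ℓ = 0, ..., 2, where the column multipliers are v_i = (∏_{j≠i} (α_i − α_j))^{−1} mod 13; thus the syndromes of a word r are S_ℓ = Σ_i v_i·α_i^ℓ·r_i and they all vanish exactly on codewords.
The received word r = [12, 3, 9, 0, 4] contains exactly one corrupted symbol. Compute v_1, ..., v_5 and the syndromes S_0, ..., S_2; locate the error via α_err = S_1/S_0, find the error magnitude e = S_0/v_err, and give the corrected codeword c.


S = (2, 1, 7), error at position 2, error magnitude e = 2, c = [12, 1, 9, 0, 4].

Step 1: column multipliers v_i = (∏_{j≠i}(α_i − α_j))^{−1} mod 13.
  i = 1 (α = 1): (1−7)(1−5)(1−4)(1−3) = (−6)·(−4)·(−3)·(−2) = 144 ≡ 1, so v_1 = 1^{−1} = 1 (mod 13).
  i = 2 (α = 7): (7−1)(7−5)(7−4)(7−3) = 6·2·3·4 = 144 ≡ 1, so v_2 = 1^{−1} = 1 (mod 13).
  i = 3 (α = 5): (5−1)(5−7)(5−4)(5−3) = 4·(−2)·1·2 = −16 ≡ 10, so v_3 = 10^{−1} = 4 (mod 13).
  i = 4 (α = 4): (4−1)(4−7)(4−5)(4−3) = 3·(−3)·(−1)·1 = 9 ≡ 9, so v_4 = 9^{−1} = 3 (mod 13).
  i = 5 (α = 3): (3−1)(3−7)(3−5)(3−4) = 2·(−4)·(−2)·(−1) = −16 ≡ 10, so v_5 = 10^{−1} = 4 (mod 13).
  v = [1, 1, 4, 3, 4].
Step 2: syndromes of r = [12, 3, 9, 0, 4] (all sums mod 13).
  S_0 = Σ v_i r_i = 1·12 + 1·3 + 4·9 + 3·0 + 4·4 = 67 ≡ 2.
  S_1 = Σ v_i α_i r_i = 1·1·12 + 1·7·3 + 4·5·9 + 3·4·0 + 4·3·4 = 261 ≡ 1.
  α_i^2 mod 13 = [1, 10, 12, 3, 9].
  S_2 = Σ v_i α_i^2 r_i = 1·1·12 + 1·10·3 + 4·12·9 + 3·3·0 + 4·9·4 = 618 ≡ 7.
  S = (2, 1, 7) ≠ 0, so r is not a codeword (an error is present).
Step 3: locate the error. For a single error e at position i, S_ℓ = v_i·e·α_i^ℓ, so α_err = S_1/S_0.
  S_0^{−1} = 2^{−1} = 7 (mod 13), so α_err = 1·7 = 7 ≡ 7 = α_2. Error position i = 2.
  Consistency check: S_2/S_1 = 7·1 = 7 ≡ 7 = α_err ✓ (single-error assumption holds).
Step 4: error magnitude e = S_0/v_2 = S_0·∏_{j≠2}(α_2 − α_j) = 2·1 = 2 ≡ 2 (mod 13).
Step 5: correct position 2: c_2 = r_2 − e = 3 − 2 ≡ 1 (mod 13). Hence c = [12, 1, 9, 0, 4].
  Check: interpolating c through the α_i gives m(x) = 3 + 9·x (degree < 2) with m(α_i) = c_i for every i, so c is indeed a codeword.


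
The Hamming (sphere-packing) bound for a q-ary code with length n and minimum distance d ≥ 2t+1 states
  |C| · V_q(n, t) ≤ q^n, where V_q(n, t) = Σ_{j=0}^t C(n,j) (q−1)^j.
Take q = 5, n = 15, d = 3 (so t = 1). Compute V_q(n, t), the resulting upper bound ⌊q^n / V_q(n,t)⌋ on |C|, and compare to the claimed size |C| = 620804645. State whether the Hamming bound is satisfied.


V_q(n, t) = 61, q^n = 30517578125, Hamming bound = 500288165, |C| = 620804645 > bound (violated).

Step 1: Compute V_q(n, t) = Σ_{j=0}^1 C(n, j) (q−1)^j.
  j = 0: C(15,0)·(4)^0 = 1·1 = 1.
  j = 1: C(15,1)·(4)^1 = 15·4 = 60.
  V_q(n, t) = 1 + 60 = 61.
Step 2: q^n = 5^15 = 30517578125.
Step 3: Hamming bound ⌊q^n / V_q(n,t)⌋ = ⌊30517578125/61⌋ = 500288165.
Step 4: Compare |C| = 620804645 to 500288165: violated.
The claimed |C| lies above the Hamming bound, so no 5-ary code of length 15 with d ≥ 3 can have 620804645 codewords.


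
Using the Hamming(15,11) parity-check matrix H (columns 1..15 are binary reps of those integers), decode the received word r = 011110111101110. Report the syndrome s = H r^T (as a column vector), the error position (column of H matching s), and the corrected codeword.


s = (0, 0, 1, 1)^T, error position = 3, corrected codeword c = 010110111101110

Compute s = H r^T mod 2 one row at a time:
  s_1 = 1 + 1 + 1 + 0 + 1 + 1 + 1 + 0 = 6 ≡ 0 (mod 2).
  s_2 = 1 + 1 + 0 + 1 + 1 + 1 + 1 + 0 = 6 ≡ 0 (mod 2).
  s_3 = 1 + 1 + 0 + 1 + 1 + 0 + 1 + 0 = 5 ≡ 1 (mod 2).
  s_4 = 0 + 1 + 1 + 1 + 1 + 0 + 1 + 0 = 5 ≡ 1 (mod 2).
s = (0, 0, 1, 1)^T — this equals column 3 of H (binary 0011), so error is at position 3.
Correct: flip bit 3 of r = 011110111101110 to get c = 010110111101110.


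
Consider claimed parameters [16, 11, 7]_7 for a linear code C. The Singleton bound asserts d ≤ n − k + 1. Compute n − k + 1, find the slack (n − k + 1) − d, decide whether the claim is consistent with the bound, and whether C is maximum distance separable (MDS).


Singleton RHS = n − k + 1 = 6, slack = -1, bound violated (no such code; not MDS).

Singleton bound: d ≤ n − k + 1.
Here n = 16, k = 11, so n − k + 1 = 6.
Given d = 7, check d ≤ 6: NO.
Slack = (n − k + 1) − d = -1.
The slack is negative: d = 7 exceeds n − k + 1 = 6 by 1, so the Singleton bound is violated and no linear [16, 11, 7]_7 code can exist. In particular it is not MDS (MDS requires d = n − k + 1 exactly).
Description: the claimed parameters are [16, 11, 7]_7; such a code would be impossible (violates the Singleton bound).


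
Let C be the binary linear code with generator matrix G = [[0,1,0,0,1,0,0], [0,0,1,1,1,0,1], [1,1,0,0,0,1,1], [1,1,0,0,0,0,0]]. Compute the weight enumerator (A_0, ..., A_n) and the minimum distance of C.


Weight distribution: A_0 = 1, A_2 = 4, A_4 = 9, A_6 = 2. Minimum distance d = 2.

Enumerate all 2^4 = 16 messages m ∈ F_2^4.
For each, compute codeword c = mG in F_2^7, then tally its weight.
  m = 0000 → c = 0000000, weight = 0.
  m = 1000 → c = 0100100, weight = 2.
  m = 0100 → c = 0011101, weight = 4.
  m = 1100 → c = 0111001, weight = 4.
  m = 0010 → c = 1100011, weight = 4.
  m = 1010 → c = 1000111, weight = 4.
  m = 0110 → c = 1111110, weight = 6.
  m = 1110 → c = 1011010, weight = 4.
  m = 0001 → c = 1100000, weight = 2.
  m = 1001 → c = 1000100, weight = 2.
  m = 0101 → c = 1111101, weight = 6.
  m = 1101 → c = 1011001, weight = 4.
  m = 0011 → c = 0000011, weight = 2.
  m = 1011 → c = 0100111, weight = 4.
  m = 0111 → c = 0011110, weight = 4.
  m = 1111 → c = 0111010, weight = 4.
Tally weights:
  weight 0: 1 codewords.
  weight 2: 4 codewords.
  weight 4: 9 codewords.
  weight 6: 2 codewords.
Minimum distance d = smallest w > 0 with A_w > 0 = 2.
Sanity: Σ A_w = 16 = 2^4 = 16 ✓.


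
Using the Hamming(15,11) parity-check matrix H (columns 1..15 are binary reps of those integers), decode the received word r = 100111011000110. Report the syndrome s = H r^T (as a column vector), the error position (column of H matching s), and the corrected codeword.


s = (0, 1, 0, 0)^T, error position = 4, corrected codeword c = 100011011000110

Compute s = H r^T mod 2 one row at a time:
  s_1 = 1 + 1 + 0 + 0 + 0 + 1 + 1 + 0 = 4 ≡ 0 (mod 2).
  s_2 = 1 + 1 + 1 + 0 + 0 + 1 + 1 + 0 = 5 ≡ 1 (mod 2).
  s_3 = 0 + 0 + 1 + 0 + 0 + 0 + 1 + 0 = 2 ≡ 0 (mod 2).
  s_4 = 1 + 0 + 1 + 0 + 1 + 0 + 1 + 0 = 4 ≡ 0 (mod 2).
s = (0, 1, 0, 0)^T — this equals column 4 of H (binary 0100), so error is at position 4.
Correct: flip bit 4 of r = 100111011000110 to get c = 100011011000110.


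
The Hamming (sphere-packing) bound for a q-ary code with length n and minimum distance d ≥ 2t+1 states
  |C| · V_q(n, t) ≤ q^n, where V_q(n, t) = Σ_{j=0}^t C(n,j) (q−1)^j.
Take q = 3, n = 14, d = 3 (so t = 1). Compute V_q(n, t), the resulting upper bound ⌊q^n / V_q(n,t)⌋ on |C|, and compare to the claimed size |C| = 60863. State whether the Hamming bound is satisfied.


V_q(n, t) = 29, q^n = 4782969, Hamming bound = 164929, |C| = 60863 ≤ bound (satisfied).

Step 1: Compute V_q(n, t) = Σ_{j=0}^1 C(n, j) (q−1)^j.
  j = 0: C(14,0)·(2)^0 = 1·1 = 1.
  j = 1: C(14,1)·(2)^1 = 14·2 = 28.
  V_q(n, t) = 1 + 28 = 29.
Step 2: q^n = 3^14 = 4782969.
Step 3: Hamming bound ⌊q^n / V_q(n,t)⌋ = ⌊4782969/29⌋ = 164929.
Step 4: Compare |C| = 60863 to 164929: satisfied.
The claimed |C| lies below the Hamming bound.


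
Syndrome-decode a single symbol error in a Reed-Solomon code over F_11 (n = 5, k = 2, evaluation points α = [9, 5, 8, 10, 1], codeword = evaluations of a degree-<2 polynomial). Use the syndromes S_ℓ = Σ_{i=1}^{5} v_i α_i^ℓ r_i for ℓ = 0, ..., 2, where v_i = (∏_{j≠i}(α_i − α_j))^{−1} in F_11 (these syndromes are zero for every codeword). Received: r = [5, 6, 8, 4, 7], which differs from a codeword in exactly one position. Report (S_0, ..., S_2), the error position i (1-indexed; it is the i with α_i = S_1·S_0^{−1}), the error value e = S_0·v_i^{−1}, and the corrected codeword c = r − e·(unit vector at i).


S = (1, 10, 1), error at position 4, error magnitude e = 2, c = [5, 6, 8, 2, 7].

Step 1: column multipliers v_i = (∏_{j≠i}(α_i − α_j))^{−1} mod 11.
  i = 1 (α = 9): (9−5)(9−8)(9−10)(9−1) = 4·1·(−1)·8 = −32 ≡ 1, so v_1 = 1^{−1} = 1 (mod 11).
  i = 2 (α = 5): (5−9)(5−8)(5−10)(5−1) = (−4)·(−3)·(−5)·4 = −240 ≡ 2, so v_2 = 2^{−1} = 6 (mod 11).
  i = 3 (α = 8): (8−9)(8−5)(8−10)(8−1) = (−1)·3·(−2)·7 = 42 ≡ 9, so v_3 = 9^{−1} = 5 (mod 11).
  i = 4 (α = 10): (10−9)(10−5)(10−8)(10−1) = 1·5·2·9 = 90 ≡ 2, so v_4 = 2^{−1} = 6 (mod 11).
  i = 5 (α = 1): (1−9)(1−5)(1−8)(1−10) = (−8)·(−4)·(−7)·(−9) = 2016 ≡ 3, so v_5 = 3^{−1} = 4 (mod 11).
  v = [1, 6, 5, 6, 4].
Step 2: syndromes of r = [5, 6, 8, 4, 7] (all sums mod 11).
  S_0 = Σ v_i r_i = 1·5 + 6·6 + 5·8 + 6·4 + 4·7 = 133 ≡ 1.
  S_1 = Σ v_i α_i r_i = 1·9·5 + 6·5·6 + 5·8·8 + 6·10·4 + 4·1·7 = 813 ≡ 10.
  α_i^2 mod 11 = [4, 3, 9, 1, 1].
  S_2 = Σ v_i α_i^2 r_i = 1·4·5 + 6·3·6 + 5·9·8 + 6·1·4 + 4·1·7 = 540 ≡ 1.
  S = (1, 10, 1) ≠ 0, so r is not a codeword (an error is present).
Step 3: locate the error. For a single error e at position i, S_ℓ = v_i·e·α_i^ℓ, so α_err = S_1/S_0.
  S_0^{−1} = 1^{−1} = 1 (mod 11), so α_err = 10·1 = 10 ≡ 10 = α_4. Error position i = 4.
  Consistency check: S_2/S_1 = 1·10 = 10 ≡ 10 = α_err ✓ (single-error assumption holds).
Step 4: error magnitude e = S_0/v_4 = S_0·∏_{j≠4}(α_4 − α_j) = 1·2 = 2 ≡ 2 (mod 11).
Step 5: correct position 4: c_4 = r_4 − e = 4 − 2 ≡ 2 (mod 11). Hence c = [5, 6, 8, 2, 7].
  Check: interpolating c through the α_i gives m(x) = 10 + 8·x (degree < 2) with m(α_i) = c_i for every i, so c is indeed a codeword.


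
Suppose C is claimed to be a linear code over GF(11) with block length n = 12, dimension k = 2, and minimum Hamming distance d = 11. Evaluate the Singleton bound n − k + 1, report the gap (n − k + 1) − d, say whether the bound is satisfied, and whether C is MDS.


Singleton RHS = n − k + 1 = 11, slack = 0, bound satisfied, MDS.

Singleton bound: d ≤ n − k + 1.
Here n = 12, k = 2, so n − k + 1 = 11.
Given d = 11, check d ≤ 11: YES.
Slack = (n − k + 1) − d = 0.
The code is MDS (slack = 0).
Description: the claimed parameters are [12, 2, 11]_11; such a code would be MDS (meets Singleton bound).


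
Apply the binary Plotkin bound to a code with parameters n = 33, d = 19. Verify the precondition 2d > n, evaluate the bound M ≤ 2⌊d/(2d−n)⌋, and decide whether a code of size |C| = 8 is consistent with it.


Plotkin bound M ≤ 6; given |C| = 8 > bound (violated).

Check applicability: 2d = 38, n = 33.
2d − n = 5 > 0, so Plotkin applies.
Compute d/(2d−n) = 19/5 ≈ 3.8000.
⌊d/(2d−n)⌋ = 3.
Plotkin bound: M ≤ 2·3 = 6.
Given |C| = 8, check: VIOLATED.
This |C| is above the Plotkin bound, so no binary code with n = 33, d = 19 and 8 codewords exists.


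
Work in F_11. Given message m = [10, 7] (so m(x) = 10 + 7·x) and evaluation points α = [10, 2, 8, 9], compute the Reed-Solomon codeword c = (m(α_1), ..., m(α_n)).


c = [3, 2, 0, 7]

Message polynomial: m(x) = 10 + 7·x (mod 11).
For each evaluation point α_i, compute m(α_i) mod 11:
  α_1 = 10: Horner steps 7 → 3, so m(10) = 3.
  α_2 = 2: Horner steps 7 → 2, so m(2) = 2.
  α_3 = 8: Horner steps 7 → 0, so m(8) = 0.
  α_4 = 9: Horner steps 7 → 7, so m(9) = 7.
Codeword c = [3, 2, 0, 7] ∈ F_11^4.


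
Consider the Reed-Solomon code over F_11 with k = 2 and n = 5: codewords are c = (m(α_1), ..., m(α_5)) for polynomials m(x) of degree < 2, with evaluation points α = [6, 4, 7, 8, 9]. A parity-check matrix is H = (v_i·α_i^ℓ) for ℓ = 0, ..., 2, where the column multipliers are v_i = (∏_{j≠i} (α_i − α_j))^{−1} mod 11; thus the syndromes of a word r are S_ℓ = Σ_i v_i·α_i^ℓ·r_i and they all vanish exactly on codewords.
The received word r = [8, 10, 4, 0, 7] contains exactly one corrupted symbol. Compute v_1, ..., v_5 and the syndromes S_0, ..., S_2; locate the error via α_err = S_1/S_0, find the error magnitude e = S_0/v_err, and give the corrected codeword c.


S = (6, 2, 8), error at position 2, error magnitude e = 5, c = [8, 5, 4, 0, 7].

Step 1: column multipliers v_i = (∏_{j≠i}(α_i − α_j))^{−1} mod 11.
  i = 1 (α = 6): (6−4)(6−7)(6−8)(6−9) = 2·(−1)·(−2)·(−3) = −12 ≡ 10, so v_1 = 10^{−1} = 10 (mod 11).
  i = 2 (α = 4): (4−6)(4−7)(4−8)(4−9) = (−2)·(−3)·(−4)·(−5) = 120 ≡ 10, so v_2 = 10^{−1} = 10 (mod 11).
  i = 3 (α = 7): (7−6)(7−4)(7−8)(7−9) = 1·3·(−1)·(−2) = 6 ≡ 6, so v_3 = 6^{−1} = 2 (mod 11).
  i = 4 (α = 8): (8−6)(8−4)(8−7)(8−9) = 2·4·1·(−1) = −8 ≡ 3, so v_4 = 3^{−1} = 4 (mod 11).
  i = 5 (α = 9): (9−6)(9−4)(9−7)(9−8) = 3·5·2·1 = 30 ≡ 8, so v_5 = 8^{−1} = 7 (mod 11).
  v = [10, 10, 2, 4, 7].
Step 2: syndromes of r = [8, 10, 4, 0, 7] (all sums mod 11).
  S_0 = Σ v_i r_i = 10·8 + 10·10 + 2·4 + 4·0 + 7·7 = 237 ≡ 6.
  S_1 = Σ v_i α_i r_i = 10·6·8 + 10·4·10 + 2·7·4 + 4·8·0 + 7·9·7 = 1377 ≡ 2.
  α_i^2 mod 11 = [3, 5, 5, 9, 4].
  S_2 = Σ v_i α_i^2 r_i = 10·3·8 + 10·5·10 + 2·5·4 + 4·9·0 + 7·4·7 = 976 ≡ 8.
  S = (6, 2, 8) ≠ 0, so r is not a codeword (an error is present).
Step 3: locate the error. For a single error e at position i, S_ℓ = v_i·e·α_i^ℓ, so α_err = S_1/S_0.
  S_0^{−1} = 6^{−1} = 2 (mod 11), so α_err = 2·2 = 4 ≡ 4 = α_2. Error position i = 2.
  Consistency check: S_2/S_1 = 8·6 = 48 ≡ 4 = α_err ✓ (single-error assumption holds).
Step 4: error magnitude e = S_0/v_2 = S_0·∏_{j≠2}(α_2 − α_j) = 6·10 = 60 ≡ 5 (mod 11).
Step 5: correct position 2: c_2 = r_2 − e = 10 − 5 ≡ 5 (mod 11). Hence c = [8, 5, 4, 0, 7].
  Check: interpolating c through the α_i gives m(x) = 10 + 7·x (degree < 2) with m(α_i) = c_i for every i, so c is indeed a codeword.


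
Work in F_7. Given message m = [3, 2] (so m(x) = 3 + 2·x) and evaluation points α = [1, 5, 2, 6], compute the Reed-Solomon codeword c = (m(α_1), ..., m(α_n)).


c = [5, 6, 0, 1]

Message polynomial: m(x) = 3 + 2·x (mod 7).
For each evaluation point α_i, compute m(α_i) mod 7:
  α_1 = 1: Horner steps 2 → 5, so m(1) = 5.
  α_2 = 5: Horner steps 2 → 6, so m(5) = 6.
  α_3 = 2: Horner steps 2 → 0, so m(2) = 0.
  α_4 = 6: Horner steps 2 → 1, so m(6) = 1.
Codeword c = [5, 6, 0, 1] ∈ F_7^4.


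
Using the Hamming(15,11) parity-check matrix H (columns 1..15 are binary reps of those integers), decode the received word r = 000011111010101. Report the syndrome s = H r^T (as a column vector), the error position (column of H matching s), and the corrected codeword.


s = (1, 1, 0, 0)^T, error position = 12, corrected codeword c = 000011111011101

Compute s = H r^T mod 2 one row at a time:
  s_1 = 1 + 1 + 0 + 1 + 0 + 1 + 0 + 1 = 5 ≡ 1 (mod 2).
  s_2 = 0 + 1 + 1 + 1 + 0 + 1 + 0 + 1 = 5 ≡ 1 (mod 2).
  s_3 = 0 + 0 + 1 + 1 + 0 + 1 + 0 + 1 = 4 ≡ 0 (mod 2).
  s_4 = 0 + 0 + 1 + 1 + 1 + 1 + 1 + 1 = 6 ≡ 0 (mod 2).
s = (1, 1, 0, 0)^T — this equals column 12 of H (binary 1100), so error is at position 12.
Correct: flip bit 12 of r = 000011111010101 to get c = 000011111011101.


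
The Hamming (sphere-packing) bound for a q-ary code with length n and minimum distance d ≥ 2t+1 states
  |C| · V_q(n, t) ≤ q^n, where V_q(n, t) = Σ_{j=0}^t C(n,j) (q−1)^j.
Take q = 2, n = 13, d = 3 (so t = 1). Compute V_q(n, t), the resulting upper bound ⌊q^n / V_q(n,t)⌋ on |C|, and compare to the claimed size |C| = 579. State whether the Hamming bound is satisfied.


V_q(n, t) = 14, q^n = 8192, Hamming bound = 585, |C| = 579 ≤ bound (satisfied).

Step 1: Compute V_q(n, t) = Σ_{j=0}^1 C(n, j) (q−1)^j.
  j = 0: C(13,0)·(1)^0 = 1·1 = 1.
  j = 1: C(13,1)·(1)^1 = 13·1 = 13.
  V_q(n, t) = 1 + 13 = 14.
Step 2: q^n = 2^13 = 8192.
Step 3: Hamming bound ⌊q^n / V_q(n,t)⌋ = ⌊8192/14⌋ = 585.
Step 4: Compare |C| = 579 to 585: satisfied.
The claimed |C| lies below the Hamming bound.


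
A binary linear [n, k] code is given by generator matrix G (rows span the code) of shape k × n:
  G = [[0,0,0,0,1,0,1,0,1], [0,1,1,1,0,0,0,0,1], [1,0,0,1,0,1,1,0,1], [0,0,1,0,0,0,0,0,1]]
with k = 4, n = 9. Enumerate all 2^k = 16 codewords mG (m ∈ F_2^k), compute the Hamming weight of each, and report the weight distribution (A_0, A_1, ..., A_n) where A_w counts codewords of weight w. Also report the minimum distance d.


Weight distribution: A_0 = 1, A_2 = 2, A_3 = 2, A_4 = 3, A_5 = 6, A_6 = 2. Minimum distance d = 2.

Enumerate all 2^4 = 16 messages m ∈ F_2^4.
For each, compute codeword c = mG in F_2^9, then tally its weight.
  m = 0000 → c = 000000000, weight = 0.
  m = 1000 → c = 000010101, weight = 3.
  m = 0100 → c = 011100001, weight = 4.
  m = 1100 → c = 011110100, weight = 5.
  m = 0010 → c = 100101101, weight = 5.
  m = 1010 → c = 100111000, weight = 4.
  m = 0110 → c = 111001100, weight = 5.
  m = 1110 → c = 111011001, weight = 6.
  m = 0001 → c = 001000001, weight = 2.
  m = 1001 → c = 001010100, weight = 3.
  m = 0101 → c = 010100000, weight = 2.
  m = 1101 → c = 010110101, weight = 5.
  m = 0011 → c = 101101100, weight = 5.
  m = 1011 → c = 101111001, weight = 6.
  m = 0111 → c = 110001101, weight = 5.
  m = 1111 → c = 110011000, weight = 4.
Tally weights:
  weight 0: 1 codewords.
  weight 2: 2 codewords.
  weight 3: 2 codewords.
  weight 4: 3 codewords.
  weight 5: 6 codewords.
  weight 6: 2 codewords.
Minimum distance d = smallest w > 0 with A_w > 0 = 2.
Sanity: Σ A_w = 16 = 2^4 = 16 ✓.


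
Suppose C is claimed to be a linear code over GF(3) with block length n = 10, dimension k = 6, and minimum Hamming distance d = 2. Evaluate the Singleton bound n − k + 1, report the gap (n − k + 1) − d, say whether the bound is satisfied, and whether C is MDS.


Singleton RHS = n − k + 1 = 5, slack = 3, bound satisfied, not MDS.

Singleton bound: d ≤ n − k + 1.
Here n = 10, k = 6, so n − k + 1 = 5.
Given d = 2, check d ≤ 5: YES.
Slack = (n − k + 1) − d = 3.
The code is NOT MDS (slack = 3 > 0).
Description: the claimed parameters are [10, 6, 2]_3; such a code would be non-MDS.


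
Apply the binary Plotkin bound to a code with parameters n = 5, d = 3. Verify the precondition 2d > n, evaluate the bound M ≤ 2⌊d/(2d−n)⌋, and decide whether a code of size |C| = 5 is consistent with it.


Plotkin bound M ≤ 6; given |C| = 5 ≤ bound (satisfied).

Check applicability: 2d = 6, n = 5.
2d − n = 1 > 0, so Plotkin applies.
Compute d/(2d−n) = 3/1 ≈ 3.0000.
⌊d/(2d−n)⌋ = 3.
Plotkin bound: M ≤ 2·3 = 6.
Given |C| = 5, check: satisfied.
This |C| is below the Plotkin bound.


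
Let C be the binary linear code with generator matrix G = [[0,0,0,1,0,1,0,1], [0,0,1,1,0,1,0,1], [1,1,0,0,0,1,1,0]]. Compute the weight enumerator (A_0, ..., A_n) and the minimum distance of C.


Weight distribution: A_0 = 1, A_1 = 1, A_3 = 1, A_4 = 2, A_5 = 2, A_6 = 1. Minimum distance d = 1.

Enumerate all 2^3 = 8 messages m ∈ F_2^3.
For each, compute codeword c = mG in F_2^8, then tally its weight.
  m = 000 → c = 00000000, weight = 0.
  m = 100 → c = 00010101, weight = 3.
  m = 010 → c = 00110101, weight = 4.
  m = 110 → c = 00100000, weight = 1.
  m = 001 → c = 11000110, weight = 4.
  m = 101 → c = 11010011, weight = 5.
  m = 011 → c = 11110011, weight = 6.
  m = 111 → c = 11100110, weight = 5.
Tally weights:
  weight 0: 1 codewords.
  weight 1: 1 codewords.
  weight 3: 1 codewords.
  weight 4: 2 codewords.
  weight 5: 2 codewords.
  weight 6: 1 codewords.
Minimum distance d = smallest w > 0 with A_w > 0 = 1.
Sanity: Σ A_w = 8 = 2^3 = 8 ✓.


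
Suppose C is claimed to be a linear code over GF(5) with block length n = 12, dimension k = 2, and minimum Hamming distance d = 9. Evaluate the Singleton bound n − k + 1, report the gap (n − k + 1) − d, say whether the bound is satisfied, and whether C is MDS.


Singleton RHS = n − k + 1 = 11, slack = 2, bound satisfied, not MDS.

Singleton bound: d ≤ n − k + 1.
Here n = 12, k = 2, so n − k + 1 = 11.
Given d = 9, check d ≤ 11: YES.
Slack = (n − k + 1) − d = 2.
The code is NOT MDS (slack = 2 > 0).
Description: the claimed parameters are [12, 2, 9]_5; such a code would be non-MDS.


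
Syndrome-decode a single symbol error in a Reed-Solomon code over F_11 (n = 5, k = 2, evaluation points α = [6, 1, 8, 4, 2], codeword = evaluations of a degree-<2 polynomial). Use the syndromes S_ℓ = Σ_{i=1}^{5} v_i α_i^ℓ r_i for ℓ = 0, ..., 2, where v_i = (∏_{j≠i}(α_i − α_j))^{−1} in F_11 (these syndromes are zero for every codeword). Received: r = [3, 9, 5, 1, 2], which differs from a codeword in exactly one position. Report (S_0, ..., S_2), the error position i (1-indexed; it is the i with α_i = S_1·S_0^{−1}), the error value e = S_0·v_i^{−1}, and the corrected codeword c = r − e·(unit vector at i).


S = (2, 4, 8), error at position 5, error magnitude e = 3, c = [3, 9, 5, 1, 10].

Step 1: column multipliers v_i = (∏_{j≠i}(α_i − α_j))^{−1} mod 11.
  i = 1 (α = 6): (6−1)(6−8)(6−4)(6−2) = 5·(−2)·2·4 = −80 ≡ 8, so v_1 = 8^{−1} = 7 (mod 11).
  i = 2 (α = 1): (1−6)(1−8)(1−4)(1−2) = (−5)·(−7)·(−3)·(−1) = 105 ≡ 6, so v_2 = 6^{−1} = 2 (mod 11).
  i = 3 (α = 8): (8−6)(8−1)(8−4)(8−2) = 2·7·4·6 = 336 ≡ 6, so v_3 = 6^{−1} = 2 (mod 11).
  i = 4 (α = 4): (4−6)(4−1)(4−8)(4−2) = (−2)·3·(−4)·2 = 48 ≡ 4, so v_4 = 4^{−1} = 3 (mod 11).
  i = 5 (α = 2): (2−6)(2−1)(2−8)(2−4) = (−4)·1·(−6)·(−2) = −48 ≡ 7, so v_5 = 7^{−1} = 8 (mod 11).
  v = [7, 2, 2, 3, 8].
Step 2: syndromes of r = [3, 9, 5, 1, 2] (all sums mod 11).
  S_0 = Σ v_i r_i = 7·3 + 2·9 + 2·5 + 3·1 + 8·2 = 68 ≡ 2.
  S_1 = Σ v_i α_i r_i = 7·6·3 + 2·1·9 + 2·8·5 + 3·4·1 + 8·2·2 = 268 ≡ 4.
  α_i^2 mod 11 = [3, 1, 9, 5, 4].
  S_2 = Σ v_i α_i^2 r_i = 7·3·3 + 2·1·9 + 2·9·5 + 3·5·1 + 8·4·2 = 250 ≡ 8.
  S = (2, 4, 8) ≠ 0, so r is not a codeword (an error is present).
Step 3: locate the error. For a single error e at position i, S_ℓ = v_i·e·α_i^ℓ, so α_err = S_1/S_0.
  S_0^{−1} = 2^{−1} = 6 (mod 11), so α_err = 4·6 = 24 ≡ 2 = α_5. Error position i = 5.
  Consistency check: S_2/S_1 = 8·3 = 24 ≡ 2 = α_err ✓ (single-error assumption holds).
Step 4: error magnitude e = S_0/v_5 = S_0·∏_{j≠5}(α_5 − α_j) = 2·7 = 14 ≡ 3 (mod 11).
Step 5: correct position 5: c_5 = r_5 − e = 2 − 3 ≡ 10 (mod 11). Hence c = [3, 9, 5, 1, 10].
  Check: interpolating c through the α_i gives m(x) = 8 + 1·x (degree < 2) with m(α_i) = c_i for every i, so c is indeed a codeword.


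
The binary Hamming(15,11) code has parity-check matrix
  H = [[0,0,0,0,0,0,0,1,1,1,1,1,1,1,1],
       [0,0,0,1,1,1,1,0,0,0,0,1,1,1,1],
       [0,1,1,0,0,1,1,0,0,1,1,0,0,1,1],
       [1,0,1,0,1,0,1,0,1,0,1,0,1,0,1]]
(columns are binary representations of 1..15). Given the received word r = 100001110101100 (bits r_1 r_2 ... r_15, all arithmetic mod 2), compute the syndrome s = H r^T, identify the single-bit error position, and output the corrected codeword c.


s = (0, 0, 1, 1)^T, error position = 3, corrected codeword c = 101001110101100

Compute s = H r^T mod 2 one row at a time:
  s_1 = 1 + 0 + 1 + 0 + 1 + 1 + 0 + 0 = 4 ≡ 0 (mod 2).
  s_2 = 0 + 0 + 1 + 1 + 1 + 1 + 0 + 0 = 4 ≡ 0 (mod 2).
  s_3 = 0 + 0 + 1 + 1 + 1 + 0 + 0 + 0 = 3 ≡ 1 (mod 2).
  s_4 = 1 + 0 + 0 + 1 + 0 + 0 + 1 + 0 = 3 ≡ 1 (mod 2).
s = (0, 0, 1, 1)^T — this equals column 3 of H (binary 0011), so error is at position 3.
Correct: flip bit 3 of r = 100001110101100 to get c = 101001110101100.


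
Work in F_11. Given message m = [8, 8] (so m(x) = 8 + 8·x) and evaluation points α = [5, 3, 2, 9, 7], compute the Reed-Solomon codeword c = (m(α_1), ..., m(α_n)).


c = [4, 10, 2, 3, 9]

Message polynomial: m(x) = 8 + 8·x (mod 11).
For each evaluation point α_i, compute m(α_i) mod 11:
  α_1 = 5: Horner steps 8 → 4, so m(5) = 4.
  α_2 = 3: Horner steps 8 → 10, so m(3) = 10.
  α_3 = 2: Horner steps 8 → 2, so m(2) = 2.
  α_4 = 9: Horner steps 8 → 3, so m(9) = 3.
  α_5 = 7: Horner steps 8 → 9, so m(7) = 9.
Codeword c = [4, 10, 2, 3, 9] ∈ F_11^5.


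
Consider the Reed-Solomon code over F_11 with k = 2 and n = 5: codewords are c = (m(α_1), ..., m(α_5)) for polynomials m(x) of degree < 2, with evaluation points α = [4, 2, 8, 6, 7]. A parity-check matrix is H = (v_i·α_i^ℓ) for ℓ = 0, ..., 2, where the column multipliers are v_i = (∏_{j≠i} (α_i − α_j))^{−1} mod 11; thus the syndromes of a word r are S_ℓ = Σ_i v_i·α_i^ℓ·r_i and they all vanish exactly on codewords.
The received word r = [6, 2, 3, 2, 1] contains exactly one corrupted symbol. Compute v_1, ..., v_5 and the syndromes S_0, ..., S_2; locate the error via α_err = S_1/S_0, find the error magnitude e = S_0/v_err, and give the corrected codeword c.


S = (5, 8, 4), error at position 4, error magnitude e = 3, c = [6, 2, 3, 10, 1].

Step 1: column multipliers v_i = (∏_{j≠i}(α_i − α_j))^{−1} mod 11.
  i = 1 (α = 4): (4−2)(4−8)(4−6)(4−7) = 2·(−4)·(−2)·(−3) = −48 ≡ 7, so v_1 = 7^{−1} = 8 (mod 11).
  i = 2 (α = 2): (2−4)(2−8)(2−6)(2−7) = (−2)·(−6)·(−4)·(−5) = 240 ≡ 9, so v_2 = 9^{−1} = 5 (mod 11).
  i = 3 (α = 8): (8−4)(8−2)(8−6)(8−7) = 4·6·2·1 = 48 ≡ 4, so v_3 = 4^{−1} = 3 (mod 11).
  i = 4 (α = 6): (6−4)(6−2)(6−8)(6−7) = 2·4·(−2)·(−1) = 16 ≡ 5, so v_4 = 5^{−1} = 9 (mod 11).
  i = 5 (α = 7): (7−4)(7−2)(7−8)(7−6) = 3·5·(−1)·1 = −15 ≡ 7, so v_5 = 7^{−1} = 8 (mod 11).
  v = [8, 5, 3, 9, 8].
Step 2: syndromes of r = [6, 2, 3, 2, 1] (all sums mod 11).
  S_0 = Σ v_i r_i = 8·6 + 5·2 + 3·3 + 9·2 + 8·1 = 93 ≡ 5.
  S_1 = Σ v_i α_i r_i = 8·4·6 + 5·2·2 + 3·8·3 + 9·6·2 + 8·7·1 = 448 ≡ 8.
  α_i^2 mod 11 = [5, 4, 9, 3, 5].
  S_2 = Σ v_i α_i^2 r_i = 8·5·6 + 5·4·2 + 3·9·3 + 9·3·2 + 8·5·1 = 455 ≡ 4.
  S = (5, 8, 4) ≠ 0, so r is not a codeword (an error is present).
Step 3: locate the error. For a single error e at position i, S_ℓ = v_i·e·α_i^ℓ, so α_err = S_1/S_0.
  S_0^{−1} = 5^{−1} = 9 (mod 11), so α_err = 8·9 = 72 ≡ 6 = α_4. Error position i = 4.
  Consistency check: S_2/S_1 = 4·7 = 28 ≡ 6 = α_err ✓ (single-error assumption holds).
Step 4: error magnitude e = S_0/v_4 = S_0·∏_{j≠4}(α_4 − α_j) = 5·5 = 25 ≡ 3 (mod 11).
Step 5: correct position 4: c_4 = r_4 − e = 2 − 3 ≡ 10 (mod 11). Hence c = [6, 2, 3, 10, 1].
  Check: interpolating c through the α_i gives m(x) = 9 + 2·x (degree < 2) with m(α_i) = c_i for every i, so c is indeed a codeword.


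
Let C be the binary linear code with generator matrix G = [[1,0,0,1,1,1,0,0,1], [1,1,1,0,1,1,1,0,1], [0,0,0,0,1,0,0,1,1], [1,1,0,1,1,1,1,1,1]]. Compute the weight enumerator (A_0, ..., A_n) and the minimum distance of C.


Weight distribution: A_0 = 1, A_3 = 4, A_4 = 4, A_5 = 2, A_6 = 2, A_7 = 2, A_8 = 1. Minimum distance d = 3.

Enumerate all 2^4 = 16 messages m ∈ F_2^4.
For each, compute codeword c = mG in F_2^9, then tally its weight.
  m = 0000 → c = 000000000, weight = 0.
  m = 1000 → c = 100111001, weight = 5.
  m = 0100 → c = 111011101, weight = 7.
  m = 1100 → c = 011100100, weight = 4.
  m = 0010 → c = 000010011, weight = 3.
  m = 1010 → c = 100101010, weight = 4.
  m = 0110 → c = 111001110, weight = 6.
  m = 1110 → c = 011110111, weight = 7.
  m = 0001 → c = 110111111, weight = 8.
  m = 1001 → c = 010000110, weight = 3.
  m = 0101 → c = 001100010, weight = 3.
  m = 1101 → c = 101011011, weight = 6.
  m = 0011 → c = 110101100, weight = 5.
  m = 1011 → c = 010010101, weight = 4.
  m = 0111 → c = 001110001, weight = 4.
  m = 1111 → c = 101001000, weight = 3.
Tally weights:
  weight 0: 1 codewords.
  weight 3: 4 codewords.
  weight 4: 4 codewords.
  weight 5: 2 codewords.
  weight 6: 2 codewords.
  weight 7: 2 codewords.
  weight 8: 1 codewords.
Minimum distance d = smallest w > 0 with A_w > 0 = 3.
Sanity: Σ A_w = 16 = 2^4 = 16 ✓.


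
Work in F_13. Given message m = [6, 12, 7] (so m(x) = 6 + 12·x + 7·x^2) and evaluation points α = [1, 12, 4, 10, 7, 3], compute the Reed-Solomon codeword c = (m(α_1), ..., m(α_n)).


c = [12, 1, 10, 7, 4, 1]

Message polynomial: m(x) = 6 + 12·x + 7·x^2 (mod 13).
For each evaluation point α_i, compute m(α_i) mod 13:
  α_1 = 1: Horner steps 7 → 6 → 12, so m(1) = 12.
  α_2 = 12: Horner steps 7 → 5 → 1, so m(12) = 1.
  α_3 = 4: Horner steps 7 → 1 → 10, so m(4) = 10.
  α_4 = 10: Horner steps 7 → 4 → 7, so m(10) = 7.
  α_5 = 7: Horner steps 7 → 9 → 4, so m(7) = 4.
  α_6 = 3: Horner steps 7 → 7 → 1, so m(3) = 1.
Codeword c = [12, 1, 10, 7, 4, 1] ∈ F_13^6.


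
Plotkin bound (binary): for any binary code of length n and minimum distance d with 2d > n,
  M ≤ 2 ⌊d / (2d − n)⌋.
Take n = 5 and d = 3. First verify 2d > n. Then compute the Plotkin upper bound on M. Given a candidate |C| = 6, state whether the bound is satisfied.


Plotkin bound M ≤ 6; given |C| = 6 ≤ bound (satisfied).

Check applicability: 2d = 6, n = 5.
2d − n = 1 > 0, so Plotkin applies.
Compute d/(2d−n) = 3/1 ≈ 3.0000.
⌊d/(2d−n)⌋ = 3.
Plotkin bound: M ≤ 2·3 = 6.
Given |C| = 6, check: satisfied.
This |C| is at the Plotkin bound.


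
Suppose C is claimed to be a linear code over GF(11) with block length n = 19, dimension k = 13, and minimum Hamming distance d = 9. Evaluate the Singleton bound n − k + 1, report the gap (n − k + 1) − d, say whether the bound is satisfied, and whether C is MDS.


Singleton RHS = n − k + 1 = 7, slack = -2, bound violated (no such code; not MDS).

Singleton bound: d ≤ n − k + 1.
Here n = 19, k = 13, so n − k + 1 = 7.
Given d = 9, check d ≤ 7: NO.
Slack = (n − k + 1) − d = -2.
The slack is negative: d = 9 exceeds n − k + 1 = 7 by 2, so the Singleton bound is violated and no linear [19, 13, 9]_11 code can exist. In particular it is not MDS (MDS requires d = n − k + 1 exactly).
Description: the claimed parameters are [19, 13, 9]_11; such a code would be impossible (violates the Singleton bound).


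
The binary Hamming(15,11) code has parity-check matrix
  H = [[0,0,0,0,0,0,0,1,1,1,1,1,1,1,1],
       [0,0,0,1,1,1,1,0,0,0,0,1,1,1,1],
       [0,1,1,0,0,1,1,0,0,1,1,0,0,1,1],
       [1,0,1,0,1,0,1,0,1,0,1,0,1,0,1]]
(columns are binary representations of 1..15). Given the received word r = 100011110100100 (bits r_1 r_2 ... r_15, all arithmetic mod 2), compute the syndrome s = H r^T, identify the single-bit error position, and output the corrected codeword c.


s = (1, 0, 1, 0)^T, error position = 10, corrected codeword c = 100011110000100

Compute s = H r^T mod 2 one row at a time:
  s_1 = 1 + 0 + 1 + 0 + 0 + 1 + 0 + 0 = 3 ≡ 1 (mod 2).
  s_2 = 0 + 1 + 1 + 1 + 0 + 1 + 0 + 0 = 4 ≡ 0 (mod 2).
  s_3 = 0 + 0 + 1 + 1 + 1 + 0 + 0 + 0 = 3 ≡ 1 (mod 2).
  s_4 = 1 + 0 + 1 + 1 + 0 + 0 + 1 + 0 = 4 ≡ 0 (mod 2).
s = (1, 0, 1, 0)^T — this equals column 10 of H (binary 1010), so error is at position 10.
Correct: flip bit 10 of r = 100011110100100 to get c = 100011110000100.
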